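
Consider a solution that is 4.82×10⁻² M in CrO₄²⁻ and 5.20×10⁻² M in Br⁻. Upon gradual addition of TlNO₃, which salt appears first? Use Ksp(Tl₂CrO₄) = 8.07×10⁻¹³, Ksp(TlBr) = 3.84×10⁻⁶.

Each salt precipitates once Q = Ksp for that salt.
For Tl₂CrO₄: [Tl⁺] = (Ksp/[CrO₄²⁻])^(1/2) = 4.09×10⁻⁶ M
For TlBr: [Tl⁺] = (Ksp/[Br⁻]) = 7.38×10⁻⁵ M
Since Tl₂CrO₄ needs less Tl⁺ to reach saturation, it precipitates first.

Tl₂CrO₄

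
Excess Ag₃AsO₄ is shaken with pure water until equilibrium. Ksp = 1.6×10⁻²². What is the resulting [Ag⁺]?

Ag₃AsO₄(s) ⇌ 3 Ag⁺(aq) + AsO₄³⁻(aq)
Let s be the molar solubility. Then [Ag⁺] = 3s and [AsO₄³⁻] = s.
Ksp = [Ag⁺]^3[AsO₄³⁻] = (3s)^3 · s = 27s^4 = 1.6×10⁻²²
s = 1.6×10⁻⁶ mol L⁻¹
[Ag⁺] = 3s = 4.7×10⁻⁶ mol L⁻¹

4.7×10⁻⁶ M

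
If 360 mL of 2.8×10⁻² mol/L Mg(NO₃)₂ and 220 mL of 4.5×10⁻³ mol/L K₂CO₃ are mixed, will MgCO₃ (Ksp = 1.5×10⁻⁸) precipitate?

After mixing, V = 360 mL + 220 mL = 580 mL.
[Mg²⁺] = (2.8×10⁻²)(360)/580 = 1.7×10⁻² mol/L
[CO₃²⁻] = (4.5×10⁻³)(220)/580 = 1.7×10⁻³ mol/L
Q = [Mg²⁺][CO₃²⁻] = 3.0×10⁻⁵
Because Q > Ksp (3.0×10⁻⁵ vs 1.5×10⁻⁸), a precipitate of MgCO₃ forms.

Yes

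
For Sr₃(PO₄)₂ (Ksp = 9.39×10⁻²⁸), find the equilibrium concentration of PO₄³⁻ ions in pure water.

3.08×10⁻⁶ M

Sr₃(PO₄)₂(s) ⇌ 3 Sr²⁺(aq) + 2 PO₄³⁻(aq)
With molar solubility s: [Sr²⁺] = 3s, [PO₄³⁻] = 2s.
Ksp = [Sr²⁺]^3[PO₄³⁻]^2 = (3s)^3 · (2s)^2 = 108s^5 = 9.39×10⁻²⁸
s = 1.54×10⁻⁶ mol/L
[PO₄³⁻] = 2s = 3.08×10⁻⁶ mol/L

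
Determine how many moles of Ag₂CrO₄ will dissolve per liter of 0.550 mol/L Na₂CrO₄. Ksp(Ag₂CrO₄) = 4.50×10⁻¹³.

4.52×10⁻⁷ M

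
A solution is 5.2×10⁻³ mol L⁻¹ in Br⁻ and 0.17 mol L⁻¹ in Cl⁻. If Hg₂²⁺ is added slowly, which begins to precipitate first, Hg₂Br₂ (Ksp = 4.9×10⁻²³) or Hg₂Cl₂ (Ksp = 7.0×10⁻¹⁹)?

A salt starts to precipitate once the ion product Q reaches its Ksp.
For Hg₂Br₂: [Hg₂²⁺] = (Ksp/[Br⁻]^2) = 1.8×10⁻¹⁸ mol L⁻¹
For Hg₂Cl₂: [Hg₂²⁺] = (Ksp/[Cl⁻]^2) = 2.4×10⁻¹⁷ mol L⁻¹
Since Hg₂Br₂ needs less Hg₂²⁺ to reach saturation, it precipitates first.

Hg₂Br₂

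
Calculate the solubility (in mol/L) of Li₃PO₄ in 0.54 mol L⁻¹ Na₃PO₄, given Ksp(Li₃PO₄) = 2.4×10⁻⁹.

5.5×10⁻⁴ M

Li₃PO₄(s) ⇌ 3 Li⁺(aq) + PO₄³⁻(aq)
The solution already contains PO₄³⁻ at 0.54 mol L⁻¹. Let s be the molar solubility of Li₃PO₄.
[PO₄³⁻] ≈ 0.54 mol L⁻¹ (common ion dominates); [Li⁺] = 3s.
Ksp = [Li⁺]^3[PO₄³⁻] = (3s)^3(0.54)
(3s)^3 = 2.4×10⁻⁹ / (0.54) = 4.4×10⁻⁹
s = 5.5×10⁻⁴ mol L⁻¹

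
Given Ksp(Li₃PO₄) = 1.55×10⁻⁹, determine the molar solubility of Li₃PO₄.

Li₃PO₄(s) ⇌ 3 Li⁺(aq) + PO₄³⁻(aq)
If s mol/L of Li₃PO₄ dissolves, [Li⁺] = 3s and [PO₄³⁻] = s.
Ksp = [Li⁺]^3[PO₄³⁻] = (3s)^3 · s = 27s^4
27s^4 = 1.55×10⁻⁹  ⇒  s^4 = 5.74×10⁻¹¹
Taking the 4th root, s = 2.75×10⁻³ M.

2.75×10⁻³ M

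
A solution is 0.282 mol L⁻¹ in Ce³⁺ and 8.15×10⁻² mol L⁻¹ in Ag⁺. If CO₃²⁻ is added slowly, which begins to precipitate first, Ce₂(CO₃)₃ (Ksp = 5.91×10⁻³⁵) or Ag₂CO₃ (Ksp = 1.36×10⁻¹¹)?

Ce₂(CO₃)₃

Precipitation of each salt begins when its ion product equals Ksp.
For Ce₂(CO₃)₃: [CO₃²⁻] = (Ksp/[Ce³⁺]^2)^(1/3) = 9.06×10⁻¹² mol L⁻¹
For Ag₂CO₃: [CO₃²⁻] = (Ksp/[Ag⁺]^2) = 2.05×10⁻⁹ mol L⁻¹
Ce₂(CO₃)₃ requires the lower [CO₃²⁻], so it precipitates first.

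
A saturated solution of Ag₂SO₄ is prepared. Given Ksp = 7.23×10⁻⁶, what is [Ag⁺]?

2.44×10⁻² M

Ag₂SO₄(s) ⇌ 2 Ag⁺(aq) + SO₄²⁻(aq)
Call the molar solubility s, so that [Ag⁺] = 2s and [SO₄²⁻] = s.
Ksp = [Ag⁺]^2[SO₄²⁻] = (2s)^2 · s = 4s^3 = 7.23×10⁻⁶
s = 1.22×10⁻² mol/L
[Ag⁺] = 2s = 2.44×10⁻² mol/L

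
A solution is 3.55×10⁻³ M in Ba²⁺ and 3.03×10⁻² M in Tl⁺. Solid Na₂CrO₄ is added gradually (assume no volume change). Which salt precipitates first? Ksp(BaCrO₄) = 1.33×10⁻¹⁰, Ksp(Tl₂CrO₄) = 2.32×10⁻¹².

Tl₂CrO₄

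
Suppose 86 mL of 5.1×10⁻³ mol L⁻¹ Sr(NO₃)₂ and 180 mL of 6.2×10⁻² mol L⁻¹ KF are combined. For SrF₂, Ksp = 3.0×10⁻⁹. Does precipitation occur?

The combined volume is 266 mL.
[Sr²⁺] = (5.1×10⁻³)(86)/266 = 1.6×10⁻³ mol L⁻¹
[F⁻] = (6.2×10⁻²)(180)/266 = 4.2×10⁻² mol L⁻¹
Q = [Sr²⁺][F⁻]^2 = 2.9×10⁻⁶
Because Q > Ksp (2.9×10⁻⁶ vs 3.0×10⁻⁹), a precipitate of SrF₂ forms.

Yes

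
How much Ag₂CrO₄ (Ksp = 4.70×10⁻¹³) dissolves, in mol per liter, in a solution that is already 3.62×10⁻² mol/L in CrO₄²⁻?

Ag₂CrO₄(s) ⇌ 2 Ag⁺(aq) + CrO₄²⁻(aq)
With CrO₄²⁻ already at 3.62×10⁻² mol/L and s small, take [CrO₄²⁻] ≈ 3.62×10⁻² mol/L and [Ag⁺] = 2s.
Ksp = [Ag⁺]^2[CrO₄²⁻] = (2s)^2(3.62×10⁻²)
(2s)^2 = 4.70×10⁻¹³ / (3.62×10⁻²) = 1.30×10⁻¹¹
s = 1.80×10⁻⁶ mol/L

1.80×10⁻⁶ M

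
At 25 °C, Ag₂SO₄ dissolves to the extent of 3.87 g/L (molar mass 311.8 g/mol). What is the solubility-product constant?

Ksp = 7.65×10⁻⁶

Convert to molarity: s = 3.87 / 311.8 = 1.2412×10⁻² mol/L
Ag₂SO₄(s) ⇌ 2 Ag⁺(aq) + SO₄²⁻(aq)
Call the molar solubility s, so that [Ag⁺] = 2s and [SO₄²⁻] = s.
Ksp = [Ag⁺]^2[SO₄²⁻] = (2s)^2 · s = 4s^3
Ksp = 4 × (1.2412×10⁻²)^3 = 7.65×10⁻⁶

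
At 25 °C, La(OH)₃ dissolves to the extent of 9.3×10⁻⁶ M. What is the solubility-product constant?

Ksp = 2.0×10⁻¹⁹

La(OH)₃(s) ⇌ La³⁺(aq) + 3 OH⁻(aq)
Call the molar solubility s, so that [La³⁺] = s and [OH⁻] = 3s.
Ksp = [La³⁺][OH⁻]^3 = s · (3s)^3 = 27s^4
Ksp = 27 × (9.3×10⁻⁶)^4 = 2.0×10⁻¹⁹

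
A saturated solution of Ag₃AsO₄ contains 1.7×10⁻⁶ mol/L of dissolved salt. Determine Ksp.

Ag₃AsO₄(s) ⇌ 3 Ag⁺(aq) + AsO₄³⁻(aq)
If s mol/L of Ag₃AsO₄ dissolves, [Ag⁺] = 3s and [AsO₄³⁻] = s.
Ksp = [Ag⁺]^3[AsO₄³⁻] = (3s)^3 · s = 27s^4
Ksp = 27 × (1.7×10⁻⁶)^4 = 2.3×10⁻²²

Ksp = 2.3×10⁻²²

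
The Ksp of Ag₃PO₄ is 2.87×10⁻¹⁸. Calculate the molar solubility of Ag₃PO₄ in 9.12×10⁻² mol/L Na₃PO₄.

1.05×10⁻⁶ M

Ag₃PO₄(s) ⇌ 3 Ag⁺(aq) + PO₄³⁻(aq)
With PO₄³⁻ already at 9.12×10⁻² mol/L and s small, take [PO₄³⁻] ≈ 9.12×10⁻² mol/L and [Ag⁺] = 3s.
Ksp = [Ag⁺]^3[PO₄³⁻] = (3s)^3(9.12×10⁻²)
(3s)^3 = 2.87×10⁻¹⁸ / (9.12×10⁻²) = 3.15×10⁻¹⁷
s = 1.05×10⁻⁶ mol/L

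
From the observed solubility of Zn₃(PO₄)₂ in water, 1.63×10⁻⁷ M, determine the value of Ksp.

Ksp = 1.24×10⁻³²

Zn₃(PO₄)₂(s) ⇌ 3 Zn²⁺(aq) + 2 PO₄³⁻(aq)
With molar solubility s: [Zn²⁺] = 3s, [PO₄³⁻] = 2s.
Ksp = [Zn²⁺]^3[PO₄³⁻]^2 = (3s)^3 · (2s)^2 = 108s^5
Ksp = 108 × (1.63×10⁻⁷)^5 = 1.24×10⁻³²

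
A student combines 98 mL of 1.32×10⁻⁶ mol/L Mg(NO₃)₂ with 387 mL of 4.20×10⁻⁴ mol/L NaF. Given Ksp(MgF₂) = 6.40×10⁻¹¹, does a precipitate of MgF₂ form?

Total volume after mixing = 98 + 387 = 485 mL.
[Mg²⁺] = (1.32×10⁻⁶)(98)/485 = 2.67×10⁻⁷ mol/L
[F⁻] = (4.20×10⁻⁴)(387)/485 = 3.35×10⁻⁴ mol/L
Q = [Mg²⁺][F⁻]^2 = 3.00×10⁻¹⁴
Since Q (3.00×10⁻¹⁴) is less than Ksp (6.40×10⁻¹¹), no MgF₂ precipitates.

No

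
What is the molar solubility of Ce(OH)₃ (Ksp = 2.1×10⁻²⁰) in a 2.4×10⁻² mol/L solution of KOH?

Ce(OH)₃(s) ⇌ Ce³⁺(aq) + 3 OH⁻(aq)
Let s be the solubility of Ce(OH)₃ here. The common ion gives [OH⁻] ≈ 2.4×10⁻² mol/L, and [Ce³⁺] = s.
Ksp = [Ce³⁺][OH⁻]^3 = s(2.4×10⁻²)^3
s = 2.1×10⁻²⁰ / (2.4×10⁻²)^3 = 1.5×10⁻¹⁵
s = 1.5×10⁻¹⁵ mol/L

1.5×10⁻¹⁵ M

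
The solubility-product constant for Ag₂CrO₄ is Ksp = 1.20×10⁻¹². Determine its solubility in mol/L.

Ag₂CrO₄(s) ⇌ 2 Ag⁺(aq) + CrO₄²⁻(aq)
If s mol/L of Ag₂CrO₄ dissolves, [Ag⁺] = 2s and [CrO₄²⁻] = s.
Ksp = [Ag⁺]^2[CrO₄²⁻] = (2s)^2 · s = 4s^3
4s^3 = 1.20×10⁻¹²  ⇒  s^3 = 3.00×10⁻¹³
Taking the 3rd root, s = 6.69×10⁻⁵ mol L⁻¹.

6.69×10⁻⁵ M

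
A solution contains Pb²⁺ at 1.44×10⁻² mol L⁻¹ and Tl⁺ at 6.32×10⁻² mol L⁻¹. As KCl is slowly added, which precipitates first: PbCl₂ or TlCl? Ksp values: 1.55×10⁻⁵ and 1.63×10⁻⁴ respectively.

Precipitation of each salt begins when its ion product equals Ksp.
For PbCl₂: [Cl⁻] = (Ksp/[Pb²⁺])^(1/2) = 3.28×10⁻² mol L⁻¹
For TlCl: [Cl⁻] = (Ksp/[Tl⁺]) = 2.58×10⁻³ mol L⁻¹
The smaller threshold [Cl⁻] is reached first, so TlCl precipitates first.

TlCl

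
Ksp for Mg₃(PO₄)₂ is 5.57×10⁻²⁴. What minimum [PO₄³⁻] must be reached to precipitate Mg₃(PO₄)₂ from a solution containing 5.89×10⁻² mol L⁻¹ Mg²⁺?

A salt starts to precipitate once the ion product Q reaches its Ksp.
Mg₃(PO₄)₂(s) ⇌ 3 Mg²⁺(aq) + 2 PO₄³⁻(aq)
Ksp = [Mg²⁺]^3[PO₄³⁻]^2 = [PO₄³⁻]^2(5.89×10⁻²)^3
[PO₄³⁻]^2 = 5.57×10⁻²⁴ / (5.89×10⁻²)^3 = 2.73×10⁻²⁰
[PO₄³⁻] = 1.65×10⁻¹⁰ mol L⁻¹

1.65×10⁻¹⁰ M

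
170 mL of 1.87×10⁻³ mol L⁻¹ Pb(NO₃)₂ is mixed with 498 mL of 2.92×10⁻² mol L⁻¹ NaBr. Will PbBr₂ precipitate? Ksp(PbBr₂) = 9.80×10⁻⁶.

Total volume after mixing = 170 + 498 = 668 mL.
[Pb²⁺] = (1.87×10⁻³)(170)/668 = 4.76×10⁻⁴ mol L⁻¹
[Br⁻] = (2.92×10⁻²)(498)/668 = 2.18×10⁻² mol L⁻¹
Q = [Pb²⁺][Br⁻]^2 = 2.26×10⁻⁷
Since Q (2.26×10⁻⁷) is less than Ksp (9.80×10⁻⁶), no PbBr₂ precipitates.

No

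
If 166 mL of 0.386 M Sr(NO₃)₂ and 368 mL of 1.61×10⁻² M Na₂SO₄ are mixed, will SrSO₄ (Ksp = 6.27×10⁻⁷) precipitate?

Yes

The combined volume is 534 mL.
[Sr²⁺] = (0.386)(166)/534 = 0.120 M
[SO₄²⁻] = (1.61×10⁻²)(368)/534 = 1.11×10⁻² M
Q = [Sr²⁺][SO₄²⁻] = 1.33×10⁻³
Q = 1.33×10⁻³ > Ksp = 6.27×10⁻⁷, so the solution is supersaturated and SrSO₄ precipitates.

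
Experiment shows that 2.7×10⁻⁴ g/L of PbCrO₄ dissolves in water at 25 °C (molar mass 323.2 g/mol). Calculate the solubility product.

Ksp = 7.0×10⁻¹³

s = (2.7×10⁻⁴ g L⁻¹)/(323.2 g mol⁻¹) = 8.354×10⁻⁷ M
PbCrO₄(s) ⇌ Pb²⁺(aq) + CrO₄²⁻(aq)
If s mol/L of PbCrO₄ dissolves, [Pb²⁺] = s and [CrO₄²⁻] = s.
Ksp = [Pb²⁺][CrO₄²⁻] = s · s = s^2
Ksp = (8.354×10⁻⁷)^2 = 7.0×10⁻¹³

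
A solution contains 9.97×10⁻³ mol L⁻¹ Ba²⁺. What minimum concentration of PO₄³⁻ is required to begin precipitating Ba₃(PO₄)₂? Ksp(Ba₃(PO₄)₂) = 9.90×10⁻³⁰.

3.16×10⁻¹² M

Each salt precipitates once Q = Ksp for that salt.
Ba₃(PO₄)₂(s) ⇌ 3 Ba²⁺(aq) + 2 PO₄³⁻(aq)
Ksp = [Ba²⁺]^3[PO₄³⁻]^2 = [PO₄³⁻]^2(9.97×10⁻³)^3
[PO₄³⁻]^2 = 9.90×10⁻³⁰ / (9.97×10⁻³)^3 = 9.99×10⁻²⁴
[PO₄³⁻] = 3.16×10⁻¹² mol L⁻¹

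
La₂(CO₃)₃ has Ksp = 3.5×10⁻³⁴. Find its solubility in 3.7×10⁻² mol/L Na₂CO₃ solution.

1.3×10⁻¹⁵ M

La₂(CO₃)₃(s) ⇌ 2 La³⁺(aq) + 3 CO₃²⁻(aq)
Let s be the solubility of La₂(CO₃)₃ here. The common ion gives [CO₃²⁻] ≈ 3.7×10⁻² mol/L, and [La³⁺] = 2s.
Ksp = [La³⁺]^2[CO₃²⁻]^3 = (2s)^2(3.7×10⁻²)^3
(2s)^2 = 3.5×10⁻³⁴ / (3.7×10⁻²)^3 = 6.9×10⁻³⁰
s = 1.3×10⁻¹⁵ mol/L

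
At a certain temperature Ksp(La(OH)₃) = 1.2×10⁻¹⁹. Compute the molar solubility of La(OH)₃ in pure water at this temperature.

8.2×10⁻⁶ M

La(OH)₃(s) ⇌ La³⁺(aq) + 3 OH⁻(aq)
With molar solubility s: [La³⁺] = s, [OH⁻] = 3s.
Ksp = [La³⁺][OH⁻]^3 = s · (3s)^3 = 27s^4
27s^4 = 1.2×10⁻¹⁹  ⇒  s^4 = 4.4×10⁻²¹
s = (4.4×10⁻²¹)^(1/4) = 8.2×10⁻⁶ mol/L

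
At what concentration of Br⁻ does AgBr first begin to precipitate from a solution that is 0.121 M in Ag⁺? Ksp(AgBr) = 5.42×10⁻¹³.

Precipitation begins when Q = Ksp.
AgBr(s) ⇌ Ag⁺(aq) + Br⁻(aq)
Ksp = [Ag⁺][Br⁻] = [Br⁻](0.121)
[Br⁻] = 5.42×10⁻¹³ / (0.121) = 4.48×10⁻¹²
[Br⁻] = 4.48×10⁻¹² M

4.48×10⁻¹² M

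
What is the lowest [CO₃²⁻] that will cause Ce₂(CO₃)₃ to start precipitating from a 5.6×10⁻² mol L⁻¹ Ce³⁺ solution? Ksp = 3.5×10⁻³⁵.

2.2×10⁻¹¹ M

Precipitation of each salt begins when its ion product equals Ksp.
Ce₂(CO₃)₃(s) ⇌ 2 Ce³⁺(aq) + 3 CO₃²⁻(aq)
Ksp = [Ce³⁺]^2[CO₃²⁻]^3 = [CO₃²⁻]^3(5.6×10⁻²)^2
[CO₃²⁻]^3 = 3.5×10⁻³⁵ / (5.6×10⁻²)^2 = 1.1×10⁻³²
[CO₃²⁻] = 2.2×10⁻¹¹ mol L⁻¹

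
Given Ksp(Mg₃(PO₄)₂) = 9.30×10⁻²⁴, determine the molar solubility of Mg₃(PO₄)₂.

Mg₃(PO₄)₂(s) ⇌ 3 Mg²⁺(aq) + 2 PO₄³⁻(aq)
With molar solubility s: [Mg²⁺] = 3s, [PO₄³⁻] = 2s.
Ksp = [Mg²⁺]^3[PO₄³⁻]^2 = (3s)^3 · (2s)^2 = 108s^5
108s^5 = 9.30×10⁻²⁴  ⇒  s^5 = 8.61×10⁻²⁶
s = 9.71×10⁻⁶ mol/L

9.71×10⁻⁶ M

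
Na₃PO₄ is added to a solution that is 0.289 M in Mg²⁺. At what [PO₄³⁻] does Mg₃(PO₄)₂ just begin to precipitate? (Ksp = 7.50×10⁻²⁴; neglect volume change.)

Each salt precipitates once Q = Ksp for that salt.
Mg₃(PO₄)₂(s) ⇌ 3 Mg²⁺(aq) + 2 PO₄³⁻(aq)
Ksp = [Mg²⁺]^3[PO₄³⁻]^2 = [PO₄³⁻]^2(0.289)^3
[PO₄³⁻]^2 = 7.50×10⁻²⁴ / (0.289)^3 = 3.11×10⁻²²
[PO₄³⁻] = 1.76×10⁻¹¹ M

1.76×10⁻¹¹ M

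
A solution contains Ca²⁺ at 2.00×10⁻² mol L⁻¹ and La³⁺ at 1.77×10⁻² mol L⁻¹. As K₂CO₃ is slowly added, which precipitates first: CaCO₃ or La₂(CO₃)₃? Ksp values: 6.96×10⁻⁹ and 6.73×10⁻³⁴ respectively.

La₂(CO₃)₃

A salt starts to precipitate once the ion product Q reaches its Ksp.
For CaCO₃: [CO₃²⁻] = (Ksp/[Ca²⁺]) = 3.48×10⁻⁷ mol L⁻¹
For La₂(CO₃)₃: [CO₃²⁻] = (Ksp/[La³⁺]^2)^(1/3) = 1.29×10⁻¹⁰ mol L⁻¹
The smaller threshold [CO₃²⁻] is reached first, so La₂(CO₃)₃ precipitates first.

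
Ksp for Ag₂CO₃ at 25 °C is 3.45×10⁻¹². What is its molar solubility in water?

Ag₂CO₃(s) ⇌ 2 Ag⁺(aq) + CO₃²⁻(aq)
Let s be the molar solubility. Then [Ag⁺] = 2s and [CO₃²⁻] = s.
Ksp = [Ag⁺]^2[CO₃²⁻] = (2s)^2 · s = 4s^3
4s^3 = 3.45×10⁻¹²  ⇒  s^3 = 8.63×10⁻¹³
s = 9.52×10⁻⁵ mol L⁻¹

9.52×10⁻⁵ M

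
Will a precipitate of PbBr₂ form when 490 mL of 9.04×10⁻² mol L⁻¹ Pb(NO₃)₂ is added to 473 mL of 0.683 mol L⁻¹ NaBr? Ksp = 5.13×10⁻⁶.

Yes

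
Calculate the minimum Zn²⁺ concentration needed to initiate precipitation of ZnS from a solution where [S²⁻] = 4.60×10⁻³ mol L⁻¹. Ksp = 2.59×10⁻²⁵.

5.63×10⁻²³ M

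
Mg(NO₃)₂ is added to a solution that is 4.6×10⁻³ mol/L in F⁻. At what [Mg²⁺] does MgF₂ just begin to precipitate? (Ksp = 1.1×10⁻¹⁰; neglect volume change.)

5.2×10⁻⁶ M

The threshold for precipitation is Q = Ksp.
MgF₂(s) ⇌ Mg²⁺(aq) + 2 F⁻(aq)
Ksp = [Mg²⁺][F⁻]^2 = [Mg²⁺](4.6×10⁻³)^2
[Mg²⁺] = 1.1×10⁻¹⁰ / (4.6×10⁻³)^2 = 5.2×10⁻⁶
[Mg²⁺] = 5.2×10⁻⁶ mol/L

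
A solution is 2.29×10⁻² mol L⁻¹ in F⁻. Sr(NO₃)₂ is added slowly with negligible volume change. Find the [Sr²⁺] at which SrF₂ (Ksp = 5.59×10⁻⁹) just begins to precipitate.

1.07×10⁻⁵ M

A salt starts to precipitate once the ion product Q reaches its Ksp.
SrF₂(s) ⇌ Sr²⁺(aq) + 2 F⁻(aq)
Ksp = [Sr²⁺][F⁻]^2 = [Sr²⁺](2.29×10⁻²)^2
[Sr²⁺] = 5.59×10⁻⁹ / (2.29×10⁻²)^2 = 1.07×10⁻⁵
[Sr²⁺] = 1.07×10⁻⁵ mol L⁻¹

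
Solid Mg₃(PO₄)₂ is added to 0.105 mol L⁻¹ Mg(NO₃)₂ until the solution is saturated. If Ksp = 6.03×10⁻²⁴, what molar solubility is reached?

Mg₃(PO₄)₂(s) ⇌ 3 Mg²⁺(aq) + 2 PO₄³⁻(aq)
Mg²⁺ is already present at 0.105 mol L⁻¹. If s mol/L of Mg₃(PO₄)₂ dissolves, [PO₄³⁻] = 2s while [Mg²⁺] ≈ 0.105 mol L⁻¹.
Ksp = [Mg²⁺]^3[PO₄³⁻]^2 = (0.105)^3(2s)^2
(2s)^2 = 6.03×10⁻²⁴ / (0.105)^3 = 5.21×10⁻²¹
s = 3.61×10⁻¹¹ mol L⁻¹

3.61×10⁻¹¹ M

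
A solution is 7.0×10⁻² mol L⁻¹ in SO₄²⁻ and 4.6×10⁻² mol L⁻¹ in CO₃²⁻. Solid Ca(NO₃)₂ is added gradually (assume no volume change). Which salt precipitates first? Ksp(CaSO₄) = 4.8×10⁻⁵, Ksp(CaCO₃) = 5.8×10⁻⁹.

CaCO₃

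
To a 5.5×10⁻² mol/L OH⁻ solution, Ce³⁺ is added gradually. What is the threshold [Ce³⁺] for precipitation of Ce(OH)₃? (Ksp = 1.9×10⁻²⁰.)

A salt starts to precipitate once the ion product Q reaches its Ksp.
Ce(OH)₃(s) ⇌ Ce³⁺(aq) + 3 OH⁻(aq)
Ksp = [Ce³⁺][OH⁻]^3 = [Ce³⁺](5.5×10⁻²)^3
[Ce³⁺] = 1.9×10⁻²⁰ / (5.5×10⁻²)^3 = 1.1×10⁻¹⁶
[Ce³⁺] = 1.1×10⁻¹⁶ mol/L

1.1×10⁻¹⁶ M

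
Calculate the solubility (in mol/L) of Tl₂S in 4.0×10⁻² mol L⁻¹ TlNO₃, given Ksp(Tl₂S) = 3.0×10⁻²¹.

1.9×10⁻¹⁸ M

Tl₂S(s) ⇌ 2 Tl⁺(aq) + S²⁻(aq)
Tl⁺ is already present at 4.0×10⁻² mol L⁻¹. If s mol/L of Tl₂S dissolves, [S²⁻] = s while [Tl⁺] ≈ 4.0×10⁻² mol L⁻¹.
Ksp = [Tl⁺]^2[S²⁻] = (4.0×10⁻²)^2s
s = 3.0×10⁻²¹ / (4.0×10⁻²)^2 = 1.9×10⁻¹⁸
s = 1.9×10⁻¹⁸ mol L⁻¹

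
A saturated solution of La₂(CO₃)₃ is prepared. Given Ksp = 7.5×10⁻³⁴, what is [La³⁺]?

1.9×10⁻⁷ M

La₂(CO₃)₃(s) ⇌ 2 La³⁺(aq) + 3 CO₃²⁻(aq)
If s mol/L of La₂(CO₃)₃ dissolves, [La³⁺] = 2s and [CO₃²⁻] = 3s.
Ksp = [La³⁺]^2[CO₃²⁻]^3 = (2s)^2 · (3s)^3 = 108s^5 = 7.5×10⁻³⁴
s = 9.3×10⁻⁸ mol L⁻¹
[La³⁺] = 2s = 1.9×10⁻⁷ mol L⁻¹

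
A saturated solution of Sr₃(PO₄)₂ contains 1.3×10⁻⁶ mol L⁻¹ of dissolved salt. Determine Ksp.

Sr₃(PO₄)₂(s) ⇌ 3 Sr²⁺(aq) + 2 PO₄³⁻(aq)
Call the molar solubility s, so that [Sr²⁺] = 3s and [PO₄³⁻] = 2s.
Ksp = [Sr²⁺]^3[PO₄³⁻]^2 = (3s)^3 · (2s)^2 = 108s^5
Ksp = 108 × (1.3×10⁻⁶)^5 = 4.0×10⁻²⁸

Ksp = 4.0×10⁻²⁸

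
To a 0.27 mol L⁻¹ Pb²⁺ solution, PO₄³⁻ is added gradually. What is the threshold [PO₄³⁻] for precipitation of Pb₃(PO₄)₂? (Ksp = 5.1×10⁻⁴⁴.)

Each salt precipitates once Q = Ksp for that salt.
Pb₃(PO₄)₂(s) ⇌ 3 Pb²⁺(aq) + 2 PO₄³⁻(aq)
Ksp = [Pb²⁺]^3[PO₄³⁻]^2 = [PO₄³⁻]^2(0.27)^3
[PO₄³⁻]^2 = 5.1×10⁻⁴⁴ / (0.27)^3 = 2.6×10⁻⁴²
[PO₄³⁻] = 1.6×10⁻²¹ mol L⁻¹

1.6×10⁻²¹ M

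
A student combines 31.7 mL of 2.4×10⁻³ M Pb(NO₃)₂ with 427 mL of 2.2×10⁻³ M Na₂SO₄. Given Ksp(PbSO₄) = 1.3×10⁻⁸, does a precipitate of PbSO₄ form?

Total volume after mixing = 31.7 + 427 = 458.7 mL.
[Pb²⁺] = (2.4×10⁻³)(31.7)/458.7 = 1.7×10⁻⁴ M
[SO₄²⁻] = (2.2×10⁻³)(427)/458.7 = 2.0×10⁻³ M
Q = [Pb²⁺][SO₄²⁻] = 3.4×10⁻⁷
Since Q (3.4×10⁻⁷) exceeds Ksp (1.3×10⁻⁸), PbSO₄ will precipitate.

Yes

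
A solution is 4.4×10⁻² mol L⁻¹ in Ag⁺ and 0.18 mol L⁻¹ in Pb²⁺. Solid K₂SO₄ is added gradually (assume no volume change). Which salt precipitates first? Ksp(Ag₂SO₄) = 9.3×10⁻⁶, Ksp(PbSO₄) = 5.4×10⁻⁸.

Each salt precipitates once Q = Ksp for that salt.
For Ag₂SO₄: [SO₄²⁻] = (Ksp/[Ag⁺]^2) = 4.8×10⁻³ mol L⁻¹
For PbSO₄: [SO₄²⁻] = (Ksp/[Pb²⁺]) = 3.0×10⁻⁷ mol L⁻¹
The smaller threshold [SO₄²⁻] is reached first, so PbSO₄ precipitates first.

PbSO₄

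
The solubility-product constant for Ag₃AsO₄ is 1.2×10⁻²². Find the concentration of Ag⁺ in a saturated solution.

4.4×10⁻⁶ M

Ag₃AsO₄(s) ⇌ 3 Ag⁺(aq) + AsO₄³⁻(aq)
Call the molar solubility s, so that [Ag⁺] = 3s and [AsO₄³⁻] = s.
Ksp = [Ag⁺]^3[AsO₄³⁻] = (3s)^3 · s = 27s^4 = 1.2×10⁻²²
s = 1.5×10⁻⁶ mol L⁻¹
[Ag⁺] = 3s = 4.4×10⁻⁶ mol L⁻¹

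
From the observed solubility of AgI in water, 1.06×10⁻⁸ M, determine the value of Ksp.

AgI(s) ⇌ Ag⁺(aq) + I⁻(aq)
For each mole of AgI that dissolves per liter, [Ag⁺] = s and [I⁻] = s; let s denote this solubility.
Ksp = [Ag⁺][I⁻] = s · s = s^2
Ksp = (1.06×10⁻⁸)^2 = 1.12×10⁻¹⁶

Ksp = 1.12×10⁻¹⁶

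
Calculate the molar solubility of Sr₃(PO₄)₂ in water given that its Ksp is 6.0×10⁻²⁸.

1.4×10⁻⁶ M

Sr₃(PO₄)₂(s) ⇌ 3 Sr²⁺(aq) + 2 PO₄³⁻(aq)
If s mol/L of Sr₃(PO₄)₂ dissolves, [Sr²⁺] = 3s and [PO₄³⁻] = 2s.
Ksp = [Sr²⁺]^3[PO₄³⁻]^2 = (3s)^3 · (2s)^2 = 108s^5
108s^5 = 6.0×10⁻²⁸  ⇒  s^5 = 5.6×10⁻³⁰
s = (5.6×10⁻³⁰)^(1/5) = 1.4×10⁻⁶ M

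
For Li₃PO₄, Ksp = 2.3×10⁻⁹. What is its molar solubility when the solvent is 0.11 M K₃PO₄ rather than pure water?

Li₃PO₄(s) ⇌ 3 Li⁺(aq) + PO₄³⁻(aq)
The solution already contains PO₄³⁻ at 0.11 M. Let s be the molar solubility of Li₃PO₄.
[PO₄³⁻] ≈ 0.11 M (common ion dominates); [Li⁺] = 3s.
Ksp = [Li⁺]^3[PO₄³⁻] = (3s)^3(0.11)
(3s)^3 = 2.3×10⁻⁹ / (0.11) = 2.1×10⁻⁸
s = 9.2×10⁻⁴ M

9.2×10⁻⁴ M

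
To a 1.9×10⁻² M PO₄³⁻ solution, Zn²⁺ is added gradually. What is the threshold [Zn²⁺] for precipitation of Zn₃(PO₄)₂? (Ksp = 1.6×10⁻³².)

3.5×10⁻¹⁰ M

Precipitation begins when Q = Ksp.
Zn₃(PO₄)₂(s) ⇌ 3 Zn²⁺(aq) + 2 PO₄³⁻(aq)
Ksp = [Zn²⁺]^3[PO₄³⁻]^2 = [Zn²⁺]^3(1.9×10⁻²)^2
[Zn²⁺]^3 = 1.6×10⁻³² / (1.9×10⁻²)^2 = 4.4×10⁻²⁹
[Zn²⁺] = 3.5×10⁻¹⁰ M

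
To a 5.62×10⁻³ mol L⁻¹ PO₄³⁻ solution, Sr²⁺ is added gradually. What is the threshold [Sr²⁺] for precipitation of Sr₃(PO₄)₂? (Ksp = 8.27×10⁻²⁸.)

Precipitation of each salt begins when its ion product equals Ksp.
Sr₃(PO₄)₂(s) ⇌ 3 Sr²⁺(aq) + 2 PO₄³⁻(aq)
Ksp = [Sr²⁺]^3[PO₄³⁻]^2 = [Sr²⁺]^3(5.62×10⁻³)^2
[Sr²⁺]^3 = 8.27×10⁻²⁸ / (5.62×10⁻³)^2 = 2.62×10⁻²³
[Sr²⁺] = 2.97×10⁻⁸ mol L⁻¹

2.97×10⁻⁸ M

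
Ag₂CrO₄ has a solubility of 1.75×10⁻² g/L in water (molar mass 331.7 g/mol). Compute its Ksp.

Ksp = 5.87×10⁻¹³

s = (1.75×10⁻² g L⁻¹)/(331.7 g mol⁻¹) = 5.2759×10⁻⁵ M
Ag₂CrO₄(s) ⇌ 2 Ag⁺(aq) + CrO₄²⁻(aq)
Call the molar solubility s, so that [Ag⁺] = 2s and [CrO₄²⁻] = s.
Ksp = [Ag⁺]^2[CrO₄²⁻] = (2s)^2 · s = 4s^3
Ksp = 4 × (5.2759×10⁻⁵)^3 = 5.87×10⁻¹³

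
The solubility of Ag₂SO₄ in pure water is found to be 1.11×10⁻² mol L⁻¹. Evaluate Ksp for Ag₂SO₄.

Ksp = 5.47×10⁻⁶

Ag₂SO₄(s) ⇌ 2 Ag⁺(aq) + SO₄²⁻(aq)
With molar solubility s: [Ag⁺] = 2s, [SO₄²⁻] = s.
Ksp = [Ag⁺]^2[SO₄²⁻] = (2s)^2 · s = 4s^3
Ksp = 4 × (1.11×10⁻²)^3 = 5.47×10⁻⁶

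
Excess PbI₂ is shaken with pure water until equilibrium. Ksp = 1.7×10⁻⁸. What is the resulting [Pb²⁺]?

1.6×10⁻³ M

PbI₂(s) ⇌ Pb²⁺(aq) + 2 I⁻(aq)
If s mol/L of PbI₂ dissolves, [Pb²⁺] = s and [I⁻] = 2s.
Ksp = [Pb²⁺][I⁻]^2 = s · (2s)^2 = 4s^3 = 1.7×10⁻⁸
s = 1.6×10⁻³ mol/L
[Pb²⁺] = s = 1.6×10⁻³ mol/L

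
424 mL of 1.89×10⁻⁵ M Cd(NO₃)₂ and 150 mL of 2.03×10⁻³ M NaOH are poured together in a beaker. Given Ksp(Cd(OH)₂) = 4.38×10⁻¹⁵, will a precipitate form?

Yes

Total volume after mixing = 424 + 150 = 574 mL.
[Cd²⁺] = (1.89×10⁻⁵)(424)/574 = 1.40×10⁻⁵ M
[OH⁻] = (2.03×10⁻³)(150)/574 = 5.30×10⁻⁴ M
Q = [Cd²⁺][OH⁻]^2 = 3.93×10⁻¹²
Since Q (3.93×10⁻¹²) exceeds Ksp (4.38×10⁻¹⁵), Cd(OH)₂ will precipitate.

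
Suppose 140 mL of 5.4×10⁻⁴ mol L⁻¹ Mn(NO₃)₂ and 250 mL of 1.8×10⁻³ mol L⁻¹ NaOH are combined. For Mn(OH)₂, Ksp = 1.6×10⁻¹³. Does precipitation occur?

Yes

The combined volume is 390 mL.
[Mn²⁺] = (5.4×10⁻⁴)(140)/390 = 1.9×10⁻⁴ mol L⁻¹
[OH⁻] = (1.8×10⁻³)(250)/390 = 1.2×10⁻³ mol L⁻¹
Q = [Mn²⁺][OH⁻]^2 = 2.6×10⁻¹⁰
Q = 2.6×10⁻¹⁰ > Ksp = 1.6×10⁻¹³, so the solution is supersaturated and Mn(OH)₂ precipitates.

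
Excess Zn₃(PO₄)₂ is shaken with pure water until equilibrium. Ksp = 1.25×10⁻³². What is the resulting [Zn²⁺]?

4.90×10⁻⁷ M

Zn₃(PO₄)₂(s) ⇌ 3 Zn²⁺(aq) + 2 PO₄³⁻(aq)
For each mole of Zn₃(PO₄)₂ that dissolves per liter, [Zn²⁺] = 3s and [PO₄³⁻] = 2s; let s denote this solubility.
Ksp = [Zn²⁺]^3[PO₄³⁻]^2 = (3s)^3 · (2s)^2 = 108s^5 = 1.25×10⁻³²
s = 1.63×10⁻⁷ mol/L
[Zn²⁺] = 3s = 4.90×10⁻⁷ mol/L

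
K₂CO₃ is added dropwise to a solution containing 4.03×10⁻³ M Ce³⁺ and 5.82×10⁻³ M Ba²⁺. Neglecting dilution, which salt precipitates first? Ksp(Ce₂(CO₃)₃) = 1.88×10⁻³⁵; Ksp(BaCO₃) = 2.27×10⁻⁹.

Ce₂(CO₃)₃

The threshold for precipitation is Q = Ksp.
For Ce₂(CO₃)₃: [CO₃²⁻] = (Ksp/[Ce³⁺]^2)^(1/3) = 1.05×10⁻¹⁰ M
For BaCO₃: [CO₃²⁻] = (Ksp/[Ba²⁺]) = 3.90×10⁻⁷ M
Ce₂(CO₃)₃ requires the lower [CO₃²⁻], so it precipitates first.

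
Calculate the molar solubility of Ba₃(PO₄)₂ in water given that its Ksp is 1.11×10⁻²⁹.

Ba₃(PO₄)₂(s) ⇌ 3 Ba²⁺(aq) + 2 PO₄³⁻(aq)
If s mol/L of Ba₃(PO₄)₂ dissolves, [Ba²⁺] = 3s and [PO₄³⁻] = 2s.
Ksp = [Ba²⁺]^3[PO₄³⁻]^2 = (3s)^3 · (2s)^2 = 108s^5
108s^5 = 1.11×10⁻²⁹  ⇒  s^5 = 1.03×10⁻³¹
Taking the 5th root, s = 6.34×10⁻⁷ mol L⁻¹.

6.34×10⁻⁷ M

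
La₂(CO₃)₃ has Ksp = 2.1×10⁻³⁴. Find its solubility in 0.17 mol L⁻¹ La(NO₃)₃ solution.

La₂(CO₃)₃(s) ⇌ 2 La³⁺(aq) + 3 CO₃²⁻(aq)
The solution already contains La³⁺ at 0.17 mol L⁻¹. Let s be the molar solubility of La₂(CO₃)₃.
[La³⁺] ≈ 0.17 mol L⁻¹ (common ion dominates); [CO₃²⁻] = 3s.
Ksp = [La³⁺]^2[CO₃²⁻]^3 = (0.17)^2(3s)^3
(3s)^3 = 2.1×10⁻³⁴ / (0.17)^2 = 7.3×10⁻³³
s = 6.5×10⁻¹² mol L⁻¹

6.5×10⁻¹² M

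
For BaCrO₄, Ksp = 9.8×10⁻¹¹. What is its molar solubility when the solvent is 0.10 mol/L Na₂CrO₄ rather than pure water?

BaCrO₄(s) ⇌ Ba²⁺(aq) + CrO₄²⁻(aq)
With CrO₄²⁻ already at 0.10 mol/L and s small, take [CrO₄²⁻] ≈ 0.10 mol/L and [Ba²⁺] = s.
Ksp = [Ba²⁺][CrO₄²⁻] = s(0.10)
s = 9.8×10⁻¹¹ / (0.10) = 9.8×10⁻¹⁰
s = 9.8×10⁻¹⁰ mol/L

9.8×10⁻¹⁰ M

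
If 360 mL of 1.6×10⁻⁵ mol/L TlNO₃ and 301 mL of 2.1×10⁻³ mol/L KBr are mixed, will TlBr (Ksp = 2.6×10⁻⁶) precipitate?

No

After mixing, V = 360 mL + 301 mL = 661 mL.
[Tl⁺] = (1.6×10⁻⁵)(360)/661 = 8.7×10⁻⁶ mol/L
[Br⁻] = (2.1×10⁻³)(301)/661 = 9.6×10⁻⁴ mol/L
Q = [Tl⁺][Br⁻] = 8.3×10⁻⁹
Q < Ksp (8.3×10⁻⁹ vs 2.6×10⁻⁶); the solution remains unsaturated and no precipitate forms.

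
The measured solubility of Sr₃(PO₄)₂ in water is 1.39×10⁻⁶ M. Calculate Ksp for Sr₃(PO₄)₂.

Sr₃(PO₄)₂(s) ⇌ 3 Sr²⁺(aq) + 2 PO₄³⁻(aq)
With molar solubility s: [Sr²⁺] = 3s, [PO₄³⁻] = 2s.
Ksp = [Sr²⁺]^3[PO₄³⁻]^2 = (3s)^3 · (2s)^2 = 108s^5
Ksp = 108 × (1.39×10⁻⁶)^5 = 5.60×10⁻²⁸

Ksp = 5.60×10⁻²⁸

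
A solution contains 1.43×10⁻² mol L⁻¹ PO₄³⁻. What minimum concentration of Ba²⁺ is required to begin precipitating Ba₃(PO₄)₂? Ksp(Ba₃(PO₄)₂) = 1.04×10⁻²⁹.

The threshold for precipitation is Q = Ksp.
Ba₃(PO₄)₂(s) ⇌ 3 Ba²⁺(aq) + 2 PO₄³⁻(aq)
Ksp = [Ba²⁺]^3[PO₄³⁻]^2 = [Ba²⁺]^3(1.43×10⁻²)^2
[Ba²⁺]^3 = 1.04×10⁻²⁹ / (1.43×10⁻²)^2 = 5.09×10⁻²⁶
[Ba²⁺] = 3.70×10⁻⁹ mol L⁻¹

3.70×10⁻⁹ M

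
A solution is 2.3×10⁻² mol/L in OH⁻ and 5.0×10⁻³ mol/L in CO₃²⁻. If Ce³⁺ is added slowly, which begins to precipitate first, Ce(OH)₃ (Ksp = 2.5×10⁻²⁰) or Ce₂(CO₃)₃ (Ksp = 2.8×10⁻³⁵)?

The threshold for precipitation is Q = Ksp.
For Ce(OH)₃: [Ce³⁺] = (Ksp/[OH⁻]^3) = 2.1×10⁻¹⁵ mol/L
For Ce₂(CO₃)₃: [Ce³⁺] = (Ksp/[CO₃²⁻]^3)^(1/2) = 1.5×10⁻¹⁴ mol/L
The smaller threshold [Ce³⁺] is reached first, so Ce(OH)₃ precipitates first.

Ce(OH)₃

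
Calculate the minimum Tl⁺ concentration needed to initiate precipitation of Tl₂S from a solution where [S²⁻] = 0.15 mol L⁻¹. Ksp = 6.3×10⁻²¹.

Precipitation begins when Q = Ksp.
Tl₂S(s) ⇌ 2 Tl⁺(aq) + S²⁻(aq)
Ksp = [Tl⁺]^2[S²⁻] = [Tl⁺]^2(0.15)
[Tl⁺]^2 = 6.3×10⁻²¹ / (0.15) = 4.2×10⁻²⁰
[Tl⁺] = 2.0×10⁻¹⁰ mol L⁻¹

2.0×10⁻¹⁰ M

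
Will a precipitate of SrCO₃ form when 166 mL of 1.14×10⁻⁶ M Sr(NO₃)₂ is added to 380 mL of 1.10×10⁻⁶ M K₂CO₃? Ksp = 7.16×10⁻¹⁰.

The combined volume is 546 mL.
[Sr²⁺] = (1.14×10⁻⁶)(166)/546 = 3.47×10⁻⁷ M
[CO₃²⁻] = (1.10×10⁻⁶)(380)/546 = 7.66×10⁻⁷ M
Q = [Sr²⁺][CO₃²⁻] = 2.65×10⁻¹³
Since Q (2.65×10⁻¹³) is less than Ksp (7.16×10⁻¹⁰), no SrCO₃ precipitates.

No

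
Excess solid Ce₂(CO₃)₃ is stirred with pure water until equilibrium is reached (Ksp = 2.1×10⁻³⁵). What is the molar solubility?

Ce₂(CO₃)₃(s) ⇌ 2 Ce³⁺(aq) + 3 CO₃²⁻(aq)
Let s be the molar solubility. Then [Ce³⁺] = 2s and [CO₃²⁻] = 3s.
Ksp = [Ce³⁺]^2[CO₃²⁻]^3 = (2s)^2 · (3s)^3 = 108s^5
108s^5 = 2.1×10⁻³⁵  ⇒  s^5 = 1.9×10⁻³⁷
Taking the 5th root, s = 4.5×10⁻⁸ mol L⁻¹.

4.5×10⁻⁸ M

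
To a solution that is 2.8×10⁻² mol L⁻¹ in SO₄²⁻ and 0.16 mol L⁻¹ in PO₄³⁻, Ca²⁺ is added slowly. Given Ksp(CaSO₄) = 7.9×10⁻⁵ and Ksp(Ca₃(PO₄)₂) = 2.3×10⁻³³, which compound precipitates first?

Ca₃(PO₄)₂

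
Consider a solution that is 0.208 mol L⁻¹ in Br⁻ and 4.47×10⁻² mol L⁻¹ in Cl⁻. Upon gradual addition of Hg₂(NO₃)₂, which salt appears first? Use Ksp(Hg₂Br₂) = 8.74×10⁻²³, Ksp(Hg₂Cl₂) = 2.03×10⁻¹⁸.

Precipitation begins when Q = Ksp.
For Hg₂Br₂: [Hg₂²⁺] = (Ksp/[Br⁻]^2) = 2.02×10⁻²¹ mol L⁻¹
For Hg₂Cl₂: [Hg₂²⁺] = (Ksp/[Cl⁻]^2) = 1.02×10⁻¹⁵ mol L⁻¹
Since Hg₂Br₂ needs less Hg₂²⁺ to reach saturation, it precipitates first.

Hg₂Br₂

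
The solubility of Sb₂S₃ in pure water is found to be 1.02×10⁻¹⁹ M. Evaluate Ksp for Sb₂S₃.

Sb₂S₃(s) ⇌ 2 Sb³⁺(aq) + 3 S²⁻(aq)
With molar solubility s: [Sb³⁺] = 2s, [S²⁻] = 3s.
Ksp = [Sb³⁺]^2[S²⁻]^3 = (2s)^2 · (3s)^3 = 108s^5
Ksp = 108 × (1.02×10⁻¹⁹)^5 = 1.19×10⁻⁹³

Ksp = 1.19×10⁻⁹³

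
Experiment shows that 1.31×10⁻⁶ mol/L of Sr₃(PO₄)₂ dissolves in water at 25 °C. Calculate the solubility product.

Ksp = 4.17×10⁻²⁸

Sr₃(PO₄)₂(s) ⇌ 3 Sr²⁺(aq) + 2 PO₄³⁻(aq)
Let s be the molar solubility. Then [Sr²⁺] = 3s and [PO₄³⁻] = 2s.
Ksp = [Sr²⁺]^3[PO₄³⁻]^2 = (3s)^3 · (2s)^2 = 108s^5
Ksp = 108 × (1.31×10⁻⁶)^5 = 4.17×10⁻²⁸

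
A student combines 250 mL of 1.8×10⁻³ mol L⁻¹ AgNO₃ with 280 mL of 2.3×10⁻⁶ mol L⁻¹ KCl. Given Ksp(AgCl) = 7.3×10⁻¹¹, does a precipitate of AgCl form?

The combined volume is 530 mL.
[Ag⁺] = (1.8×10⁻³)(250)/530 = 8.5×10⁻⁴ mol L⁻¹
[Cl⁻] = (2.3×10⁻⁶)(280)/530 = 1.2×10⁻⁶ mol L⁻¹
Q = [Ag⁺][Cl⁻] = 1.0×10⁻⁹
Since Q (1.0×10⁻⁹) exceeds Ksp (7.3×10⁻¹¹), AgCl will precipitate.

Yes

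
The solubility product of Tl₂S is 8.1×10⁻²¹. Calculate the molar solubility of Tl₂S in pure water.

Tl₂S(s) ⇌ 2 Tl⁺(aq) + S²⁻(aq)
If s mol/L of Tl₂S dissolves, [Tl⁺] = 2s and [S²⁻] = s.
Ksp = [Tl⁺]^2[S²⁻] = (2s)^2 · s = 4s^3
4s^3 = 8.1×10⁻²¹  ⇒  s^3 = 2.0×10⁻²¹
s = (2.0×10⁻²¹)^(1/3) = 1.3×10⁻⁷ mol/L

1.3×10⁻⁷ M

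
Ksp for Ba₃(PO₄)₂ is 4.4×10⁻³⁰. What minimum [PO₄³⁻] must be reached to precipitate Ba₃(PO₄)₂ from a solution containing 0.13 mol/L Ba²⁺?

A salt starts to precipitate once the ion product Q reaches its Ksp.
Ba₃(PO₄)₂(s) ⇌ 3 Ba²⁺(aq) + 2 PO₄³⁻(aq)
Ksp = [Ba²⁺]^3[PO₄³⁻]^2 = [PO₄³⁻]^2(0.13)^3
[PO₄³⁻]^2 = 4.4×10⁻³⁰ / (0.13)^3 = 2.0×10⁻²⁷
[PO₄³⁻] = 4.5×10⁻¹⁴ mol/L

4.5×10⁻¹⁴ M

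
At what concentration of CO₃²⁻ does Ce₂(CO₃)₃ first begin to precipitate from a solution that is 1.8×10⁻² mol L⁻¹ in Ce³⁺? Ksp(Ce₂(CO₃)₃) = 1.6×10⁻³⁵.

Precipitation begins when Q = Ksp.
Ce₂(CO₃)₃(s) ⇌ 2 Ce³⁺(aq) + 3 CO₃²⁻(aq)
Ksp = [Ce³⁺]^2[CO₃²⁻]^3 = [CO₃²⁻]^3(1.8×10⁻²)^2
[CO₃²⁻]^3 = 1.6×10⁻³⁵ / (1.8×10⁻²)^2 = 4.9×10⁻³²
[CO₃²⁻] = 3.7×10⁻¹¹ mol L⁻¹

3.7×10⁻¹¹ M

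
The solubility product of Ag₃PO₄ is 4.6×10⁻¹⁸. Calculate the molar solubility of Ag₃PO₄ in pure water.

2.0×10⁻⁵ M

Ag₃PO₄(s) ⇌ 3 Ag⁺(aq) + PO₄³⁻(aq)
Call the molar solubility s, so that [Ag⁺] = 3s and [PO₄³⁻] = s.
Ksp = [Ag⁺]^3[PO₄³⁻] = (3s)^3 · s = 27s^4
27s^4 = 4.6×10⁻¹⁸  ⇒  s^4 = 1.7×10⁻¹⁹
s = 2.0×10⁻⁵ mol/L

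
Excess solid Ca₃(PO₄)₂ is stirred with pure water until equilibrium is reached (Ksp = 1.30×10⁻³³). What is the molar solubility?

1.04×10⁻⁷ M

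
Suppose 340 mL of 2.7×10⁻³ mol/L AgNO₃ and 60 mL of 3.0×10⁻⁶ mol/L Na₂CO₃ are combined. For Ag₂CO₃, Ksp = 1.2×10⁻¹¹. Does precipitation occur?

Total volume after mixing = 340 + 60 = 400 mL.
[Ag⁺] = (2.7×10⁻³)(340)/400 = 2.3×10⁻³ mol/L
[CO₃²⁻] = (3.0×10⁻⁶)(60)/400 = 4.5×10⁻⁷ mol/L
Q = [Ag⁺]^2[CO₃²⁻] = 2.4×10⁻¹²
Since Q (2.4×10⁻¹²) is less than Ksp (1.2×10⁻¹¹), no Ag₂CO₃ precipitates.

No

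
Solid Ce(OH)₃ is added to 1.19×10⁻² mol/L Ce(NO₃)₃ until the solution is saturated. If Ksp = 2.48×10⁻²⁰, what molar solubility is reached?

Ce(OH)₃(s) ⇌ Ce³⁺(aq) + 3 OH⁻(aq)
With Ce³⁺ already at 1.19×10⁻² mol/L and s small, take [Ce³⁺] ≈ 1.19×10⁻² mol/L and [OH⁻] = 3s.
Ksp = [Ce³⁺][OH⁻]^3 = (1.19×10⁻²)(3s)^3
(3s)^3 = 2.48×10⁻²⁰ / (1.19×10⁻²) = 2.08×10⁻¹⁸
s = 4.26×10⁻⁷ mol/L

4.26×10⁻⁷ M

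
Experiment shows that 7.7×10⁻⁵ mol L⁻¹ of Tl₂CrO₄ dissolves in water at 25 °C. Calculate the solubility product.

Ksp = 1.8×10⁻¹²

Tl₂CrO₄(s) ⇌ 2 Tl⁺(aq) + CrO₄²⁻(aq)
Let s be the molar solubility. Then [Tl⁺] = 2s and [CrO₄²⁻] = s.
Ksp = [Tl⁺]^2[CrO₄²⁻] = (2s)^2 · s = 4s^3
Ksp = 4 × (7.7×10⁻⁵)^3 = 1.8×10⁻¹²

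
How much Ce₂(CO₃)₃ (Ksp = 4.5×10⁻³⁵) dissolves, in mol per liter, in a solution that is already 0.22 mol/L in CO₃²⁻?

Ce₂(CO₃)₃(s) ⇌ 2 Ce³⁺(aq) + 3 CO₃²⁻(aq)
With CO₃²⁻ already at 0.22 mol/L and s small, take [CO₃²⁻] ≈ 0.22 mol/L and [Ce³⁺] = 2s.
Ksp = [Ce³⁺]^2[CO₃²⁻]^3 = (2s)^2(0.22)^3
(2s)^2 = 4.5×10⁻³⁵ / (0.22)^3 = 4.2×10⁻³³
s = 3.3×10⁻¹⁷ mol/L

3.3×10⁻¹⁷ M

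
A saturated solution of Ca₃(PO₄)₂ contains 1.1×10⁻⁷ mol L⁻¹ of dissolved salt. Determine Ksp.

Ksp = 1.7×10⁻³³

Ca₃(PO₄)₂(s) ⇌ 3 Ca²⁺(aq) + 2 PO₄³⁻(aq)
For each mole of Ca₃(PO₄)₂ that dissolves per liter, [Ca²⁺] = 3s and [PO₄³⁻] = 2s; let s denote this solubility.
Ksp = [Ca²⁺]^3[PO₄³⁻]^2 = (3s)^3 · (2s)^2 = 108s^5
Ksp = 108 × (1.1×10⁻⁷)^5 = 1.7×10⁻³³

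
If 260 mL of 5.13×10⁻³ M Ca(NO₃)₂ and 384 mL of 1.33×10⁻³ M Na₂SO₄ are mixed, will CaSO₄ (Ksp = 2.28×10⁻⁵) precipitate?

The combined volume is 644 mL.
[Ca²⁺] = (5.13×10⁻³)(260)/644 = 2.07×10⁻³ M
[SO₄²⁻] = (1.33×10⁻³)(384)/644 = 7.93×10⁻⁴ M
Q = [Ca²⁺][SO₄²⁻] = 1.64×10⁻⁶
Q < Ksp (1.64×10⁻⁶ vs 2.28×10⁻⁵); the solution remains unsaturated and no precipitate forms.

No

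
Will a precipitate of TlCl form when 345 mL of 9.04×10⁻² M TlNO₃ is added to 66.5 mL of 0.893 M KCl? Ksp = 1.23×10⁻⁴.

Yes

The combined volume is 411.5 mL.
[Tl⁺] = (9.04×10⁻²)(345)/411.5 = 7.58×10⁻² M
[Cl⁻] = (0.893)(66.5)/411.5 = 0.144 M
Q = [Tl⁺][Cl⁻] = 1.09×10⁻²
Q = 1.09×10⁻² > Ksp = 1.23×10⁻⁴, so the solution is supersaturated and TlCl precipitates.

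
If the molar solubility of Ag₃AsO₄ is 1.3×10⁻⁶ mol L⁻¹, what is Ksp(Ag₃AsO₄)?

Ksp = 7.7×10⁻²³

Ag₃AsO₄(s) ⇌ 3 Ag⁺(aq) + AsO₄³⁻(aq)
Let s be the molar solubility. Then [Ag⁺] = 3s and [AsO₄³⁻] = s.
Ksp = [Ag⁺]^3[AsO₄³⁻] = (3s)^3 · s = 27s^4
Ksp = 27 × (1.3×10⁻⁶)^4 = 7.7×10⁻²³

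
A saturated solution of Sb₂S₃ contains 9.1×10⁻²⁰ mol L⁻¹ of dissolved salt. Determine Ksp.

Ksp = 6.7×10⁻⁹⁴

Sb₂S₃(s) ⇌ 2 Sb³⁺(aq) + 3 S²⁻(aq)
For each mole of Sb₂S₃ that dissolves per liter, [Sb³⁺] = 2s and [S²⁻] = 3s; let s denote this solubility.
Ksp = [Sb³⁺]^2[S²⁻]^3 = (2s)^2 · (3s)^3 = 108s^5
Ksp = 108 × (9.1×10⁻²⁰)^5 = 6.7×10⁻⁹⁴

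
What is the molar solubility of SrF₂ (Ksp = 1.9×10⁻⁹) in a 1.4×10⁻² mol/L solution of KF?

9.7×10⁻⁶ M

SrF₂(s) ⇌ Sr²⁺(aq) + 2 F⁻(aq)
F⁻ is already present at 1.4×10⁻² mol/L. If s mol/L of SrF₂ dissolves, [Sr²⁺] = s while [F⁻] ≈ 1.4×10⁻² mol/L.
Ksp = [Sr²⁺][F⁻]^2 = s(1.4×10⁻²)^2
s = 1.9×10⁻⁹ / (1.4×10⁻²)^2 = 9.7×10⁻⁶
s = 9.7×10⁻⁶ mol/L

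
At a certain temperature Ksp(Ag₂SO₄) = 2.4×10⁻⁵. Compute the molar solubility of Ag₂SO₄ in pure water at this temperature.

1.8×10⁻² M

Ag₂SO₄(s) ⇌ 2 Ag⁺(aq) + SO₄²⁻(aq)
For each mole of Ag₂SO₄ that dissolves per liter, [Ag⁺] = 2s and [SO₄²⁻] = s; let s denote this solubility.
Ksp = [Ag⁺]^2[SO₄²⁻] = (2s)^2 · s = 4s^3
4s^3 = 2.4×10⁻⁵  ⇒  s^3 = 6.0×10⁻⁶
s = (6.0×10⁻⁶)^(1/3) = 1.8×10⁻² mol L⁻¹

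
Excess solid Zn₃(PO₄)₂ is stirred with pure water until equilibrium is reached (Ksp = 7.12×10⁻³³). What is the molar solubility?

1.46×10⁻⁷ M

Zn₃(PO₄)₂(s) ⇌ 3 Zn²⁺(aq) + 2 PO₄³⁻(aq)
Call the molar solubility s, so that [Zn²⁺] = 3s and [PO₄³⁻] = 2s.
Ksp = [Zn²⁺]^3[PO₄³⁻]^2 = (3s)^3 · (2s)^2 = 108s^5
108s^5 = 7.12×10⁻³³  ⇒  s^5 = 6.59×10⁻³⁵
s = 1.46×10⁻⁷ mol/L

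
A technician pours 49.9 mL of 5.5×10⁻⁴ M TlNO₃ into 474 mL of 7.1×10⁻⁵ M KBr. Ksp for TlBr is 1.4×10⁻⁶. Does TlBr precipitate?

No

After mixing, V = 49.9 mL + 474 mL = 523.9 mL.
[Tl⁺] = (5.5×10⁻⁴)(49.9)/523.9 = 5.2×10⁻⁵ M
[Br⁻] = (7.1×10⁻⁵)(474)/523.9 = 6.4×10⁻⁵ M
Q = [Tl⁺][Br⁻] = 3.4×10⁻⁹
Q < Ksp (3.4×10⁻⁹ vs 1.4×10⁻⁶); the solution remains unsaturated and no precipitate forms.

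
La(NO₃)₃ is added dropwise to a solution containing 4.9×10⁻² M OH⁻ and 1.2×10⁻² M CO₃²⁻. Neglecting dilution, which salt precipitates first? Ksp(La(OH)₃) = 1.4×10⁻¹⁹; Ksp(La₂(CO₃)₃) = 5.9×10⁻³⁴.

Each salt precipitates once Q = Ksp for that salt.
For La(OH)₃: [La³⁺] = (Ksp/[OH⁻]^3) = 1.2×10⁻¹⁵ M
For La₂(CO₃)₃: [La³⁺] = (Ksp/[CO₃²⁻]^3)^(1/2) = 1.8×10⁻¹⁴ M
Since La(OH)₃ needs less La³⁺ to reach saturation, it precipitates first.

La(OH)₃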